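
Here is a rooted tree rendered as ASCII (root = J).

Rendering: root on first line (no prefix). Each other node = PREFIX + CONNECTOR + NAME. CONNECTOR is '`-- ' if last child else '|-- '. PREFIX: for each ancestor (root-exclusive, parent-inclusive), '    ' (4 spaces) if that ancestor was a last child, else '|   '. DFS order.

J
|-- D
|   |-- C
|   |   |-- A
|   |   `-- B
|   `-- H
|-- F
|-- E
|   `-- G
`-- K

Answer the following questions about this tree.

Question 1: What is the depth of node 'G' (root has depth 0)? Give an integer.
Answer: 2

Derivation:
Path from root to G: J -> E -> G
Depth = number of edges = 2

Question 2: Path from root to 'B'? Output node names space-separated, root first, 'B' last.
Answer: J D C B

Derivation:
Walk down from root: J -> D -> C -> B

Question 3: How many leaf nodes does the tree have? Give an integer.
Answer: 6

Derivation:
Leaves (nodes with no children): A, B, F, G, H, K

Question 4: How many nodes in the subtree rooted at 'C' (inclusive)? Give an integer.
Answer: 3

Derivation:
Subtree rooted at C contains: A, B, C
Count = 3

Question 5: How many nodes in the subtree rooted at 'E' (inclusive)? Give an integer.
Subtree rooted at E contains: E, G
Count = 2

Answer: 2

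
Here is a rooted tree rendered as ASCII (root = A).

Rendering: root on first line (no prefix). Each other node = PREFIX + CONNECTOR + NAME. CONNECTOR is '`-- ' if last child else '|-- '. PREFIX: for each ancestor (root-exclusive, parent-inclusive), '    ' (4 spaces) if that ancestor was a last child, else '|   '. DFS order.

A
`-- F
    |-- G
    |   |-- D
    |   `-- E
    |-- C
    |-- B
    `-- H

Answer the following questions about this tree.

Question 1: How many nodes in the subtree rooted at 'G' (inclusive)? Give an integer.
Subtree rooted at G contains: D, E, G
Count = 3

Answer: 3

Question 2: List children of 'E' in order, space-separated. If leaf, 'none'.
Answer: none

Derivation:
Node E's children (from adjacency): (leaf)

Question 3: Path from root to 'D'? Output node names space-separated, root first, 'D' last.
Walk down from root: A -> F -> G -> D

Answer: A F G D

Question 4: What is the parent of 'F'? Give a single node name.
Answer: A

Derivation:
Scan adjacency: F appears as child of A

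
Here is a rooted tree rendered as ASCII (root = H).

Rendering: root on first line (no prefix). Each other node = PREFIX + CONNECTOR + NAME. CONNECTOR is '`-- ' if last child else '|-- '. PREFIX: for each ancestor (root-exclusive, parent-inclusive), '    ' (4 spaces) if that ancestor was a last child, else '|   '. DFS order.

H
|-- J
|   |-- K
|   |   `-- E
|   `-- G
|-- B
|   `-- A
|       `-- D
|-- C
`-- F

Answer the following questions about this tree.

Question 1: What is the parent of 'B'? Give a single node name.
Scan adjacency: B appears as child of H

Answer: H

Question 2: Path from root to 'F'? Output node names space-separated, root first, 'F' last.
Answer: H F

Derivation:
Walk down from root: H -> F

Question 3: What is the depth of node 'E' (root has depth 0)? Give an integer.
Answer: 3

Derivation:
Path from root to E: H -> J -> K -> E
Depth = number of edges = 3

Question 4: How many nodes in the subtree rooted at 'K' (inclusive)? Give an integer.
Subtree rooted at K contains: E, K
Count = 2

Answer: 2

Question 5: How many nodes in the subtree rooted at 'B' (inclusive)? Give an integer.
Answer: 3

Derivation:
Subtree rooted at B contains: A, B, D
Count = 3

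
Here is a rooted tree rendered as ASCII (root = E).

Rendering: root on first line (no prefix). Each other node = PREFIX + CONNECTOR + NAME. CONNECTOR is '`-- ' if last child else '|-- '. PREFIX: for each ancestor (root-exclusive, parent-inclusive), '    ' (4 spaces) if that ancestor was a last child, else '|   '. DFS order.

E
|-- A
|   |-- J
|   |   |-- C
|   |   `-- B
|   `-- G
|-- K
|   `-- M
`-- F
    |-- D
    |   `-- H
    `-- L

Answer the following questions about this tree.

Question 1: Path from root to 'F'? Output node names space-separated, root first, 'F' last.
Answer: E F

Derivation:
Walk down from root: E -> F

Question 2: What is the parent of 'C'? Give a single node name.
Answer: J

Derivation:
Scan adjacency: C appears as child of J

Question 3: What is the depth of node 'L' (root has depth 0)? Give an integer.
Path from root to L: E -> F -> L
Depth = number of edges = 2

Answer: 2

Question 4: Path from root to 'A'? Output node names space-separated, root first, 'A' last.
Walk down from root: E -> A

Answer: E A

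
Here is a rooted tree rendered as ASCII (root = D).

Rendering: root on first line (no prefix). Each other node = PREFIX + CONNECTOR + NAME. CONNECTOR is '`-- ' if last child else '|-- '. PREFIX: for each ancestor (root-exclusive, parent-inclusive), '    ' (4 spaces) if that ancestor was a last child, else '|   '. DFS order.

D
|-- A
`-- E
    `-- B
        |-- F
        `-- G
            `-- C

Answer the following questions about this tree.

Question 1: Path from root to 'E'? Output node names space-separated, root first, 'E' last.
Answer: D E

Derivation:
Walk down from root: D -> E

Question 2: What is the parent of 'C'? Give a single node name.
Answer: G

Derivation:
Scan adjacency: C appears as child of G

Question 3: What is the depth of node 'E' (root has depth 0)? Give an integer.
Path from root to E: D -> E
Depth = number of edges = 1

Answer: 1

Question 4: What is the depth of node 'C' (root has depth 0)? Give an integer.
Path from root to C: D -> E -> B -> G -> C
Depth = number of edges = 4

Answer: 4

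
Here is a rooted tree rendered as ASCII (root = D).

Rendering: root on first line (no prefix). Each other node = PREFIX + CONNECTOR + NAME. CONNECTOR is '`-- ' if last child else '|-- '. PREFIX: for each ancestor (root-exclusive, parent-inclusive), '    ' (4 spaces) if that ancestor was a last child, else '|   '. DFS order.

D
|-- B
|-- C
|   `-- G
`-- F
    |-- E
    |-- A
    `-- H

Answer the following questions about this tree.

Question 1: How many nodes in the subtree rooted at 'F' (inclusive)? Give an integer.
Subtree rooted at F contains: A, E, F, H
Count = 4

Answer: 4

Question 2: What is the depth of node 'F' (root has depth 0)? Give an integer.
Path from root to F: D -> F
Depth = number of edges = 1

Answer: 1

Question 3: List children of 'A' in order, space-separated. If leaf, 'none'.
Node A's children (from adjacency): (leaf)

Answer: none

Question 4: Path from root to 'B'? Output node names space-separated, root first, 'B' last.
Answer: D B

Derivation:
Walk down from root: D -> B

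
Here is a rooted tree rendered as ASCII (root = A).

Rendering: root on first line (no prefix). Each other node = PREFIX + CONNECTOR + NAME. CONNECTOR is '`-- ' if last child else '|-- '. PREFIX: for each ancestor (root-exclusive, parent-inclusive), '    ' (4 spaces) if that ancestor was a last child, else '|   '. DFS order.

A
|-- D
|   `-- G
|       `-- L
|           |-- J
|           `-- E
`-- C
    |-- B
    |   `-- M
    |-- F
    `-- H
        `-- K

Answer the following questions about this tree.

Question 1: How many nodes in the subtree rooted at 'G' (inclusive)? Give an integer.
Answer: 4

Derivation:
Subtree rooted at G contains: E, G, J, L
Count = 4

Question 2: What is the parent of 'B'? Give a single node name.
Scan adjacency: B appears as child of C

Answer: C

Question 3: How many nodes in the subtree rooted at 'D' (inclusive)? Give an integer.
Answer: 5

Derivation:
Subtree rooted at D contains: D, E, G, J, L
Count = 5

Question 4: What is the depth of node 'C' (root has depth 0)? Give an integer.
Answer: 1

Derivation:
Path from root to C: A -> C
Depth = number of edges = 1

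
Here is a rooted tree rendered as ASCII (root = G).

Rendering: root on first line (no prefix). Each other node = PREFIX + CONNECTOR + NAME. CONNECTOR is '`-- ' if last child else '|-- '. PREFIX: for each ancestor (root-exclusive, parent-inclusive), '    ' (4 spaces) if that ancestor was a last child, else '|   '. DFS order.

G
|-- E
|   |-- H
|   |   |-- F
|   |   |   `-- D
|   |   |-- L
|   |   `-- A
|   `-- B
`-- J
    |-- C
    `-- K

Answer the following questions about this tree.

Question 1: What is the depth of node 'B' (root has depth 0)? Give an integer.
Path from root to B: G -> E -> B
Depth = number of edges = 2

Answer: 2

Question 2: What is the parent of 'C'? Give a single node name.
Answer: J

Derivation:
Scan adjacency: C appears as child of J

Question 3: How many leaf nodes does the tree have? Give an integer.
Leaves (nodes with no children): A, B, C, D, K, L

Answer: 6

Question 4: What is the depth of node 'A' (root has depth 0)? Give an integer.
Path from root to A: G -> E -> H -> A
Depth = number of edges = 3

Answer: 3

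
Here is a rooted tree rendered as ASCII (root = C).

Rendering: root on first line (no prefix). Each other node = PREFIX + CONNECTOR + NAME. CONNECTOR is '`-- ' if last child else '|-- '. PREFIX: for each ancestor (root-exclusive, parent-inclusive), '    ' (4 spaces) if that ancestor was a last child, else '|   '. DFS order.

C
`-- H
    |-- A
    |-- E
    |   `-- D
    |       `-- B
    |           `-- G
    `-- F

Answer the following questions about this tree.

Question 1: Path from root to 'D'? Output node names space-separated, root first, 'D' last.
Walk down from root: C -> H -> E -> D

Answer: C H E D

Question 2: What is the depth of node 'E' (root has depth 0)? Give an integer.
Path from root to E: C -> H -> E
Depth = number of edges = 2

Answer: 2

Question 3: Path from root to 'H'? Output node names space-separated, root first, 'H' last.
Walk down from root: C -> H

Answer: C H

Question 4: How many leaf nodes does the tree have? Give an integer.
Leaves (nodes with no children): A, F, G

Answer: 3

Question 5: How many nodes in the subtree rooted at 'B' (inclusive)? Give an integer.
Answer: 2

Derivation:
Subtree rooted at B contains: B, G
Count = 2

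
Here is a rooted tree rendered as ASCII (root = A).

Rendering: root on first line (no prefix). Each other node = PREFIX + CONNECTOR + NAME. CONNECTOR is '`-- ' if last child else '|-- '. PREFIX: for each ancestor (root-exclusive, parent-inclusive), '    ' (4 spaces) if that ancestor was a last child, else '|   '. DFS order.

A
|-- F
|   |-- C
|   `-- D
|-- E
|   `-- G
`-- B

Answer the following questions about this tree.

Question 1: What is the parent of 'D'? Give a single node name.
Answer: F

Derivation:
Scan adjacency: D appears as child of F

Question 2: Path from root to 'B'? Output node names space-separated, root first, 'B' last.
Walk down from root: A -> B

Answer: A B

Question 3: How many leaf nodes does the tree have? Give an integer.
Leaves (nodes with no children): B, C, D, G

Answer: 4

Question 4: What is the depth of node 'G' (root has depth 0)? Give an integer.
Path from root to G: A -> E -> G
Depth = number of edges = 2

Answer: 2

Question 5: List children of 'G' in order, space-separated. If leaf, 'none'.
Answer: none

Derivation:
Node G's children (from adjacency): (leaf)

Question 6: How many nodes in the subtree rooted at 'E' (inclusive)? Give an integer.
Answer: 2

Derivation:
Subtree rooted at E contains: E, G
Count = 2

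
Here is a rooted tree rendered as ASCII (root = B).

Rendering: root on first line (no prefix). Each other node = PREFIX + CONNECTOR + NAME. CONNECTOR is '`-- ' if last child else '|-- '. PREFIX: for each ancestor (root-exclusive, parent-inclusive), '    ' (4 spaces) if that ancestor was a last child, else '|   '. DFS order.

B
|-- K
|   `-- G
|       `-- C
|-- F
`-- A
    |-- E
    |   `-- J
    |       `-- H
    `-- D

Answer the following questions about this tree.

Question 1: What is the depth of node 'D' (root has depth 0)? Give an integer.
Answer: 2

Derivation:
Path from root to D: B -> A -> D
Depth = number of edges = 2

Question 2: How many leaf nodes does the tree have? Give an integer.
Answer: 4

Derivation:
Leaves (nodes with no children): C, D, F, H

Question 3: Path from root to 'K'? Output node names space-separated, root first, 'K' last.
Walk down from root: B -> K

Answer: B K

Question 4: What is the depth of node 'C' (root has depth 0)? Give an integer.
Path from root to C: B -> K -> G -> C
Depth = number of edges = 3

Answer: 3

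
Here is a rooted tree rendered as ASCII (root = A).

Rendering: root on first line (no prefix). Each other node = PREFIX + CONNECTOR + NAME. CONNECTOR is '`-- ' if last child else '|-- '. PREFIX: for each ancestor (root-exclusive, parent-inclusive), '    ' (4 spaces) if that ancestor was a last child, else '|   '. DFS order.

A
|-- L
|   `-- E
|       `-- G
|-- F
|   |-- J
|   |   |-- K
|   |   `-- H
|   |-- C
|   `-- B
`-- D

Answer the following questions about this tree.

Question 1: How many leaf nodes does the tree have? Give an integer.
Leaves (nodes with no children): B, C, D, G, H, K

Answer: 6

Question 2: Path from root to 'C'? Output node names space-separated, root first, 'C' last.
Walk down from root: A -> F -> C

Answer: A F C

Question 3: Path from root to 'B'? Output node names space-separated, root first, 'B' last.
Answer: A F B

Derivation:
Walk down from root: A -> F -> B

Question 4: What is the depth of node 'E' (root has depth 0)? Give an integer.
Path from root to E: A -> L -> E
Depth = number of edges = 2

Answer: 2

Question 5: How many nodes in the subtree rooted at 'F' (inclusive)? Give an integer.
Answer: 6

Derivation:
Subtree rooted at F contains: B, C, F, H, J, K
Count = 6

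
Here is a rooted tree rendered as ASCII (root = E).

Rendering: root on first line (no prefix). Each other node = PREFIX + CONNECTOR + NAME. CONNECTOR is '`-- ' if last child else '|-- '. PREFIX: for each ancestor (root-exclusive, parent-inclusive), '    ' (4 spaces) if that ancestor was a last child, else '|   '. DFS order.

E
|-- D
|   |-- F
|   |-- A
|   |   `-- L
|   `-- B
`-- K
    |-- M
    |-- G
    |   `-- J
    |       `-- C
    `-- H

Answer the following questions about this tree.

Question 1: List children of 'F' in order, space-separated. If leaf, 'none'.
Node F's children (from adjacency): (leaf)

Answer: none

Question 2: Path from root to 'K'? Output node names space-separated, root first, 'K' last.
Answer: E K

Derivation:
Walk down from root: E -> K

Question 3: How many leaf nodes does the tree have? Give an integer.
Answer: 6

Derivation:
Leaves (nodes with no children): B, C, F, H, L, M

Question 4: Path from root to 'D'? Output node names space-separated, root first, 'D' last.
Walk down from root: E -> D

Answer: E D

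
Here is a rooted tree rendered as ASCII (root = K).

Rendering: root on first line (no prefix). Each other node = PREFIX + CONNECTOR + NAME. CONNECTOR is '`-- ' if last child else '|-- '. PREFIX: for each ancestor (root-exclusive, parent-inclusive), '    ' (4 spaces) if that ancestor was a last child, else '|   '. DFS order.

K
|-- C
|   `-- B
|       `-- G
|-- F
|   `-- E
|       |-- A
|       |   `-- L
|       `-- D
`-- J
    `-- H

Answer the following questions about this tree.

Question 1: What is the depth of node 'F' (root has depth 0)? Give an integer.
Path from root to F: K -> F
Depth = number of edges = 1

Answer: 1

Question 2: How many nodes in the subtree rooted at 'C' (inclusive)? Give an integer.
Subtree rooted at C contains: B, C, G
Count = 3

Answer: 3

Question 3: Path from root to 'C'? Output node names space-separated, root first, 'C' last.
Walk down from root: K -> C

Answer: K C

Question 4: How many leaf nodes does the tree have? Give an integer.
Answer: 4

Derivation:
Leaves (nodes with no children): D, G, H, L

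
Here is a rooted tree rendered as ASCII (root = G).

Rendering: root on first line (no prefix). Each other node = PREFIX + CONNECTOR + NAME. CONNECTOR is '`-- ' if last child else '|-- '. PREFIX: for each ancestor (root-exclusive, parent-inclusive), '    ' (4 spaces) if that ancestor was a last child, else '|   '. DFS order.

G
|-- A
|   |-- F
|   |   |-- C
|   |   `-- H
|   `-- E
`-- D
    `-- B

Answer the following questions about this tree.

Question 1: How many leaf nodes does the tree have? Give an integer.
Leaves (nodes with no children): B, C, E, H

Answer: 4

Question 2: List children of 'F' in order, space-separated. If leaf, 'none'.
Answer: C H

Derivation:
Node F's children (from adjacency): C, H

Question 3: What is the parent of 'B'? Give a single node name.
Scan adjacency: B appears as child of D

Answer: D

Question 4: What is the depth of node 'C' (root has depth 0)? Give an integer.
Answer: 3

Derivation:
Path from root to C: G -> A -> F -> C
Depth = number of edges = 3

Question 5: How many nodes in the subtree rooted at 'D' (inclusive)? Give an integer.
Answer: 2

Derivation:
Subtree rooted at D contains: B, D
Count = 2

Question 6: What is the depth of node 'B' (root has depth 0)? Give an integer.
Answer: 2

Derivation:
Path from root to B: G -> D -> B
Depth = number of edges = 2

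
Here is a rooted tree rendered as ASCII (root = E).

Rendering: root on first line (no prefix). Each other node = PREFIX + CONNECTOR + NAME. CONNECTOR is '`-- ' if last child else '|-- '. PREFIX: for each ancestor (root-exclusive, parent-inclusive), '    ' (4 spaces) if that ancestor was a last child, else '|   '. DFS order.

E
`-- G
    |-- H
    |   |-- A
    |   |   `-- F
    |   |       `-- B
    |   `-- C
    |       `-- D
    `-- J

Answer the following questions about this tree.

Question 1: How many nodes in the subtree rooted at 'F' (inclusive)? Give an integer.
Subtree rooted at F contains: B, F
Count = 2

Answer: 2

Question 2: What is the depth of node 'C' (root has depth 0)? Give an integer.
Answer: 3

Derivation:
Path from root to C: E -> G -> H -> C
Depth = number of edges = 3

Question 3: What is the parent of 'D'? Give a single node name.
Answer: C

Derivation:
Scan adjacency: D appears as child of C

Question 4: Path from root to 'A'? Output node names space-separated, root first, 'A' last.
Answer: E G H A

Derivation:
Walk down from root: E -> G -> H -> A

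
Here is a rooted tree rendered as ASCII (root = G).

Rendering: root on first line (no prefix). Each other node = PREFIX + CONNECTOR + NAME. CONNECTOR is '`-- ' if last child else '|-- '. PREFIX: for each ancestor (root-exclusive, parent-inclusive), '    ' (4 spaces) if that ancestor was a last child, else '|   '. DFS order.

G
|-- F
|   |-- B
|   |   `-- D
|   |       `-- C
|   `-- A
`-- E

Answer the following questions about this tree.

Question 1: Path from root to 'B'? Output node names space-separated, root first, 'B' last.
Walk down from root: G -> F -> B

Answer: G F B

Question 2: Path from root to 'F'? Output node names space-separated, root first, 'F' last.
Walk down from root: G -> F

Answer: G F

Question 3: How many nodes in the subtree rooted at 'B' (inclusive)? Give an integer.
Answer: 3

Derivation:
Subtree rooted at B contains: B, C, D
Count = 3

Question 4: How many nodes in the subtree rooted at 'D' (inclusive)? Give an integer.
Answer: 2

Derivation:
Subtree rooted at D contains: C, D
Count = 2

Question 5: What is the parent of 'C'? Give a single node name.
Answer: D

Derivation:
Scan adjacency: C appears as child of D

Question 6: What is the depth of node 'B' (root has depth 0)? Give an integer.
Path from root to B: G -> F -> B
Depth = number of edges = 2

Answer: 2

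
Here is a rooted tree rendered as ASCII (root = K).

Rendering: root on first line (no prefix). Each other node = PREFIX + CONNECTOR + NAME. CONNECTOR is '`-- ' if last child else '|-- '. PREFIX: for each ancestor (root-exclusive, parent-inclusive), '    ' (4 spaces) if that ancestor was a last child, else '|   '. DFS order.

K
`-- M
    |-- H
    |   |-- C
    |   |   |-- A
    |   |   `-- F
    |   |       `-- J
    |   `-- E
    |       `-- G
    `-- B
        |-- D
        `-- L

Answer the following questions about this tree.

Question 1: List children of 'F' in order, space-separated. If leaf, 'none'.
Node F's children (from adjacency): J

Answer: J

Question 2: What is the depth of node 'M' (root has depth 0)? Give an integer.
Path from root to M: K -> M
Depth = number of edges = 1

Answer: 1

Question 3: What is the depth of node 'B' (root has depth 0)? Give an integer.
Answer: 2

Derivation:
Path from root to B: K -> M -> B
Depth = number of edges = 2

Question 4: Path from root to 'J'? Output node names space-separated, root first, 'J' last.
Walk down from root: K -> M -> H -> C -> F -> J

Answer: K M H C F J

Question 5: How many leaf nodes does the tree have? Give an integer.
Leaves (nodes with no children): A, D, G, J, L

Answer: 5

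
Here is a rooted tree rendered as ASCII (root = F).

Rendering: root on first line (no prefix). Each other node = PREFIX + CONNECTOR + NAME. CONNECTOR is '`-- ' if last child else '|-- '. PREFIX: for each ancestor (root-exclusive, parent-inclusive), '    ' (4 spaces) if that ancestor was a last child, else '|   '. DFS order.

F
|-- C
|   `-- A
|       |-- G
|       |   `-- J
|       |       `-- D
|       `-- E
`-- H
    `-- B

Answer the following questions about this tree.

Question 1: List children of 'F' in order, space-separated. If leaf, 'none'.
Answer: C H

Derivation:
Node F's children (from adjacency): C, H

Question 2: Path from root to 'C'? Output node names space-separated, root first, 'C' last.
Walk down from root: F -> C

Answer: F C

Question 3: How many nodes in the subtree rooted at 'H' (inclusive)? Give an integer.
Answer: 2

Derivation:
Subtree rooted at H contains: B, H
Count = 2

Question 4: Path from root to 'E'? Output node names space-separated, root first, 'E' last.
Answer: F C A E

Derivation:
Walk down from root: F -> C -> A -> E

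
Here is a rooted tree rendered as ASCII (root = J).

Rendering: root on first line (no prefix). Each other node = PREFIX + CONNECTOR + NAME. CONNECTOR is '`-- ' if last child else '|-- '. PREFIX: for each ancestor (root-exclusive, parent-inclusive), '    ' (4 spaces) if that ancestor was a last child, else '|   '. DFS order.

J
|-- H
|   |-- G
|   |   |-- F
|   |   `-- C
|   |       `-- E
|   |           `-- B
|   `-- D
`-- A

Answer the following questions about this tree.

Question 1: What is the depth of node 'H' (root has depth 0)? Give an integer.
Answer: 1

Derivation:
Path from root to H: J -> H
Depth = number of edges = 1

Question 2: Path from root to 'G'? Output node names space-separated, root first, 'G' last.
Walk down from root: J -> H -> G

Answer: J H G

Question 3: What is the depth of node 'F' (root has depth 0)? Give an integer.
Path from root to F: J -> H -> G -> F
Depth = number of edges = 3

Answer: 3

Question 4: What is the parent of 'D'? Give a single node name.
Answer: H

Derivation:
Scan adjacency: D appears as child of H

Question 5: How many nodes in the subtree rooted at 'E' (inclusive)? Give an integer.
Subtree rooted at E contains: B, E
Count = 2

Answer: 2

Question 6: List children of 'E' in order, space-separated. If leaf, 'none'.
Node E's children (from adjacency): B

Answer: B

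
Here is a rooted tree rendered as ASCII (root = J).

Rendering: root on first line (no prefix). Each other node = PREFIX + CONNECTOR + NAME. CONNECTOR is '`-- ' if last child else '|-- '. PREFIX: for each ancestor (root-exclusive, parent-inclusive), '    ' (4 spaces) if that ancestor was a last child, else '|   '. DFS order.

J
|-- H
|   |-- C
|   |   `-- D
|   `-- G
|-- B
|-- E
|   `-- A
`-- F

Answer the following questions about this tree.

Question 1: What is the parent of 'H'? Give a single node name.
Scan adjacency: H appears as child of J

Answer: J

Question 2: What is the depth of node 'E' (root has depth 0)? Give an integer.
Answer: 1

Derivation:
Path from root to E: J -> E
Depth = number of edges = 1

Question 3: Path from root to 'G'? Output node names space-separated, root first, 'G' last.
Walk down from root: J -> H -> G

Answer: J H G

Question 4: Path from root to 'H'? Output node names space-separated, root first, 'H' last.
Answer: J H

Derivation:
Walk down from root: J -> H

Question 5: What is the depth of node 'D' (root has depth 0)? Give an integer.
Path from root to D: J -> H -> C -> D
Depth = number of edges = 3

Answer: 3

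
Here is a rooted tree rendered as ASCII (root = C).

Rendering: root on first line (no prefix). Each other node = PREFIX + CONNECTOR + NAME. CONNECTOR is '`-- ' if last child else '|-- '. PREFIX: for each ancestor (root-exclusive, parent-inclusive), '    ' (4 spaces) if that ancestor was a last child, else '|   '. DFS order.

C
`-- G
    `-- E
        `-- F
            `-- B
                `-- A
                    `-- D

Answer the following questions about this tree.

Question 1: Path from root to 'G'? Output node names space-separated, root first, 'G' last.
Answer: C G

Derivation:
Walk down from root: C -> G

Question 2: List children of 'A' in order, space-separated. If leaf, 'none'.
Answer: D

Derivation:
Node A's children (from adjacency): D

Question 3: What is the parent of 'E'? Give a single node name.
Scan adjacency: E appears as child of G

Answer: G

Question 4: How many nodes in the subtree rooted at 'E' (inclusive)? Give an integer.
Answer: 5

Derivation:
Subtree rooted at E contains: A, B, D, E, F
Count = 5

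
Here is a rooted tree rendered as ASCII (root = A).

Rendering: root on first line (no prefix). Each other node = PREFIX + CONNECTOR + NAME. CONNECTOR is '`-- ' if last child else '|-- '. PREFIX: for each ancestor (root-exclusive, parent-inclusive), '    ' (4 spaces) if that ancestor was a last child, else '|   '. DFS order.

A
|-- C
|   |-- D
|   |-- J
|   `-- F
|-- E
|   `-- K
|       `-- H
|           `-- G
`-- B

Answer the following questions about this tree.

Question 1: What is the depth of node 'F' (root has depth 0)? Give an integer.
Path from root to F: A -> C -> F
Depth = number of edges = 2

Answer: 2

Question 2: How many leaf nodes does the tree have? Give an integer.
Leaves (nodes with no children): B, D, F, G, J

Answer: 5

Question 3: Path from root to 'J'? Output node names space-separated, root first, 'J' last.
Answer: A C J

Derivation:
Walk down from root: A -> C -> J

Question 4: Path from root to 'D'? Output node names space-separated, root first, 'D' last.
Walk down from root: A -> C -> D

Answer: A C D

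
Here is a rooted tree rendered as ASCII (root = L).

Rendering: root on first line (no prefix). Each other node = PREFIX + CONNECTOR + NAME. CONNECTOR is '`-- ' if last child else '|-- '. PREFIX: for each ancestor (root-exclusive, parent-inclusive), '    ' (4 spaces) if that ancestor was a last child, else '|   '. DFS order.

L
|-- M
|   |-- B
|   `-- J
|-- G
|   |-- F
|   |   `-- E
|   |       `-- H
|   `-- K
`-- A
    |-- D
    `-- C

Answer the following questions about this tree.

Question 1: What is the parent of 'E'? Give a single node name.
Answer: F

Derivation:
Scan adjacency: E appears as child of F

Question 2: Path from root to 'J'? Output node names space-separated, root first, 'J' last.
Answer: L M J

Derivation:
Walk down from root: L -> M -> J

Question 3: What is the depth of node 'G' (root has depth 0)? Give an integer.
Path from root to G: L -> G
Depth = number of edges = 1

Answer: 1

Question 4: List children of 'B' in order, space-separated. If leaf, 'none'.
Answer: none

Derivation:
Node B's children (from adjacency): (leaf)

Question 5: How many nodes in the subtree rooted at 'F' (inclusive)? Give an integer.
Subtree rooted at F contains: E, F, H
Count = 3

Answer: 3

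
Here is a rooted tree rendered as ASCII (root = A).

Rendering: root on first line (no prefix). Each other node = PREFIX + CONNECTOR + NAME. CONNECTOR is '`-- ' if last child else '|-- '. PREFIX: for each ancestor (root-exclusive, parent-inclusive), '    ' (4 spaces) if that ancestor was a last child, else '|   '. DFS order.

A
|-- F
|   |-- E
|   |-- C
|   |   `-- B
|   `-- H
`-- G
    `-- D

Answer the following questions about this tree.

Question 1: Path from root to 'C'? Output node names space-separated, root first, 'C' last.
Answer: A F C

Derivation:
Walk down from root: A -> F -> C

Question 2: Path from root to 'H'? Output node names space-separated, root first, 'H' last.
Answer: A F H

Derivation:
Walk down from root: A -> F -> H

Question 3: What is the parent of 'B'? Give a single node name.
Answer: C

Derivation:
Scan adjacency: B appears as child of C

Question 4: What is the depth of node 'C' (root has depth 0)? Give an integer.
Answer: 2

Derivation:
Path from root to C: A -> F -> C
Depth = number of edges = 2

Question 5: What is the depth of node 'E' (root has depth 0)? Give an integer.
Path from root to E: A -> F -> E
Depth = number of edges = 2

Answer: 2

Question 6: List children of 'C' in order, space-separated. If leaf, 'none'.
Node C's children (from adjacency): B

Answer: B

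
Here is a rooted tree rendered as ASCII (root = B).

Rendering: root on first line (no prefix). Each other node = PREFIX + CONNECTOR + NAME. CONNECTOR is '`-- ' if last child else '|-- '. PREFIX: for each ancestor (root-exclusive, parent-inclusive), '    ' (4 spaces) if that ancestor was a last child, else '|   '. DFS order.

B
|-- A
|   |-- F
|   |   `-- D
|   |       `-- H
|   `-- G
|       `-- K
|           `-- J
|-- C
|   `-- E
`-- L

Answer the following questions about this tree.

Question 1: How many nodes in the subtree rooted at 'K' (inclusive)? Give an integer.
Subtree rooted at K contains: J, K
Count = 2

Answer: 2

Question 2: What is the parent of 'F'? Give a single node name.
Scan adjacency: F appears as child of A

Answer: A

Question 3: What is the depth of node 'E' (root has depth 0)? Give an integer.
Answer: 2

Derivation:
Path from root to E: B -> C -> E
Depth = number of edges = 2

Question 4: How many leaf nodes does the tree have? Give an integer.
Leaves (nodes with no children): E, H, J, L

Answer: 4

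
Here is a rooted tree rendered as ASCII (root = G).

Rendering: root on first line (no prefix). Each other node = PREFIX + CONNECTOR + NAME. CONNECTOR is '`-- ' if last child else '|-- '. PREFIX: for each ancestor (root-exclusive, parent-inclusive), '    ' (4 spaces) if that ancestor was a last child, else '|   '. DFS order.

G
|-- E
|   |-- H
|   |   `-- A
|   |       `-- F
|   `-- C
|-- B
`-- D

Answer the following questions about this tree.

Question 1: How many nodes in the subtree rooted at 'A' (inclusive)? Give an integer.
Answer: 2

Derivation:
Subtree rooted at A contains: A, F
Count = 2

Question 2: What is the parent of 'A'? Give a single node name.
Answer: H

Derivation:
Scan adjacency: A appears as child of H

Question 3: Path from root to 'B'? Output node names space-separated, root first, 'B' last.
Answer: G B

Derivation:
Walk down from root: G -> B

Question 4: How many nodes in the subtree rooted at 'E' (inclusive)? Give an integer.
Answer: 5

Derivation:
Subtree rooted at E contains: A, C, E, F, H
Count = 5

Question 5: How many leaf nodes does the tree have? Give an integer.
Leaves (nodes with no children): B, C, D, F

Answer: 4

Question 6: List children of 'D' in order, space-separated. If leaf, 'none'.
Answer: none

Derivation:
Node D's children (from adjacency): (leaf)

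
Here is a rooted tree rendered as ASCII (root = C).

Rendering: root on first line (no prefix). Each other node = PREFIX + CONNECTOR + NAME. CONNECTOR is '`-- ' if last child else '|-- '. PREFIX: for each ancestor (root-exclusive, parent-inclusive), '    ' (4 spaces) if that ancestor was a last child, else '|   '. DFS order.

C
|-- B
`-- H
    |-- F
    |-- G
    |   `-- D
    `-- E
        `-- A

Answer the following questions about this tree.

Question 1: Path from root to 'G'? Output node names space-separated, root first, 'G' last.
Walk down from root: C -> H -> G

Answer: C H G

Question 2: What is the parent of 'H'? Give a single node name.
Scan adjacency: H appears as child of C

Answer: C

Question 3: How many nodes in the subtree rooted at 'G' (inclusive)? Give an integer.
Answer: 2

Derivation:
Subtree rooted at G contains: D, G
Count = 2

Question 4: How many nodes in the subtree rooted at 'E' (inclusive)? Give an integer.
Answer: 2

Derivation:
Subtree rooted at E contains: A, E
Count = 2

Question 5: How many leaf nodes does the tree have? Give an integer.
Answer: 4

Derivation:
Leaves (nodes with no children): A, B, D, F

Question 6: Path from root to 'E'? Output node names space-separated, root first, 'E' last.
Answer: C H E

Derivation:
Walk down from root: C -> H -> E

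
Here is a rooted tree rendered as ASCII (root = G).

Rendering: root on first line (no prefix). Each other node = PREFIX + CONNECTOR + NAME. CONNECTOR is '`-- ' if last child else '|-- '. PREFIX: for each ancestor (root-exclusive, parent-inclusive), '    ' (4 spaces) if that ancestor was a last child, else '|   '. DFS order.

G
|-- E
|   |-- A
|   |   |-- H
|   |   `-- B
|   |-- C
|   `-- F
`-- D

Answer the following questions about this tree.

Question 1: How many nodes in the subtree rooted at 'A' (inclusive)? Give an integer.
Subtree rooted at A contains: A, B, H
Count = 3

Answer: 3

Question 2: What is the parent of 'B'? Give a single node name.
Answer: A

Derivation:
Scan adjacency: B appears as child of A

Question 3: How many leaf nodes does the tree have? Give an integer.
Leaves (nodes with no children): B, C, D, F, H

Answer: 5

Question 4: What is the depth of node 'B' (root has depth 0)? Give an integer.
Answer: 3

Derivation:
Path from root to B: G -> E -> A -> B
Depth = number of edges = 3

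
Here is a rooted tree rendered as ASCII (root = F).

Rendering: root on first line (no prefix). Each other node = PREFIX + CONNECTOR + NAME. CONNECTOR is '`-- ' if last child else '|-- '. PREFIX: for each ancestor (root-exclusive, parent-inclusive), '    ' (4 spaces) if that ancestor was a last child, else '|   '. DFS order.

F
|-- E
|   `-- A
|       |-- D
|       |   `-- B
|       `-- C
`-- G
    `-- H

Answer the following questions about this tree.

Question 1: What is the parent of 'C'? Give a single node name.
Answer: A

Derivation:
Scan adjacency: C appears as child of A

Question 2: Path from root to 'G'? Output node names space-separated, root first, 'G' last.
Walk down from root: F -> G

Answer: F G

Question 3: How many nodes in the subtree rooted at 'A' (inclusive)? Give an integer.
Answer: 4

Derivation:
Subtree rooted at A contains: A, B, C, D
Count = 4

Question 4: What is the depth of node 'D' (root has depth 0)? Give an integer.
Path from root to D: F -> E -> A -> D
Depth = number of edges = 3

Answer: 3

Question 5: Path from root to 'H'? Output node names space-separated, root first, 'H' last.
Walk down from root: F -> G -> H

Answer: F G H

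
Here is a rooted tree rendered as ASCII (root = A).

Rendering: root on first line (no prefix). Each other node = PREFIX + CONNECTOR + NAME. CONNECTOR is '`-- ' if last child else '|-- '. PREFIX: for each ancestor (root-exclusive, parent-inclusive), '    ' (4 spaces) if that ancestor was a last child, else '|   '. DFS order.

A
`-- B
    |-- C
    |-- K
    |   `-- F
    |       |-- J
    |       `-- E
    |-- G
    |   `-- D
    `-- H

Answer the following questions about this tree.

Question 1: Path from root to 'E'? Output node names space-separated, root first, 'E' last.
Answer: A B K F E

Derivation:
Walk down from root: A -> B -> K -> F -> E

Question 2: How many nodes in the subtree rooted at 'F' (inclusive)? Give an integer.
Answer: 3

Derivation:
Subtree rooted at F contains: E, F, J
Count = 3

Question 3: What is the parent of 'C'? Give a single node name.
Answer: B

Derivation:
Scan adjacency: C appears as child of B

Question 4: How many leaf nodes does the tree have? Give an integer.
Leaves (nodes with no children): C, D, E, H, J

Answer: 5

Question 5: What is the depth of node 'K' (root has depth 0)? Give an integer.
Answer: 2

Derivation:
Path from root to K: A -> B -> K
Depth = number of edges = 2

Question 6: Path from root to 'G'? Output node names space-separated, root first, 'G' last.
Answer: A B G

Derivation:
Walk down from root: A -> B -> G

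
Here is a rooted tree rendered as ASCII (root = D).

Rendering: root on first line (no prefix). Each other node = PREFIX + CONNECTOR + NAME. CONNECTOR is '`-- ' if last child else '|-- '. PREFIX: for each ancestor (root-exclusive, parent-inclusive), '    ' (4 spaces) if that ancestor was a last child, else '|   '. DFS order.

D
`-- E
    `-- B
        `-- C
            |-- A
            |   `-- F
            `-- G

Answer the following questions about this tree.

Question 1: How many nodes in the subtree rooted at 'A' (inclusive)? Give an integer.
Subtree rooted at A contains: A, F
Count = 2

Answer: 2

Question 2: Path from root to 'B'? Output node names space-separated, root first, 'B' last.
Answer: D E B

Derivation:
Walk down from root: D -> E -> B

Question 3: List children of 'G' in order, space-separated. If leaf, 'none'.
Node G's children (from adjacency): (leaf)

Answer: none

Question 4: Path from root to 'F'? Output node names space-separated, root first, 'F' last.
Walk down from root: D -> E -> B -> C -> A -> F

Answer: D E B C A F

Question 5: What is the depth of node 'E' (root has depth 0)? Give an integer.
Answer: 1

Derivation:
Path from root to E: D -> E
Depth = number of edges = 1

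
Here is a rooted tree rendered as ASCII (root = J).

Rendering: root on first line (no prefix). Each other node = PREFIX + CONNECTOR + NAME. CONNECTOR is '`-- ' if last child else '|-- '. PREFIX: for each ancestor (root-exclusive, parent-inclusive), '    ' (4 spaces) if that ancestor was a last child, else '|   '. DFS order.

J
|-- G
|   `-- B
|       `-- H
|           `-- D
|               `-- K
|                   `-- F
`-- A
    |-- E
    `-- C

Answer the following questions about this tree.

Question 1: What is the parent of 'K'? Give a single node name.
Scan adjacency: K appears as child of D

Answer: D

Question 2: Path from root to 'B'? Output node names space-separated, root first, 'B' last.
Walk down from root: J -> G -> B

Answer: J G B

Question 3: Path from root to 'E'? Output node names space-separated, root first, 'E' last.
Walk down from root: J -> A -> E

Answer: J A E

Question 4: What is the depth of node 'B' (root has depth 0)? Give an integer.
Answer: 2

Derivation:
Path from root to B: J -> G -> B
Depth = number of edges = 2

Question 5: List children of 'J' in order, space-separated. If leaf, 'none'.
Node J's children (from adjacency): G, A

Answer: G A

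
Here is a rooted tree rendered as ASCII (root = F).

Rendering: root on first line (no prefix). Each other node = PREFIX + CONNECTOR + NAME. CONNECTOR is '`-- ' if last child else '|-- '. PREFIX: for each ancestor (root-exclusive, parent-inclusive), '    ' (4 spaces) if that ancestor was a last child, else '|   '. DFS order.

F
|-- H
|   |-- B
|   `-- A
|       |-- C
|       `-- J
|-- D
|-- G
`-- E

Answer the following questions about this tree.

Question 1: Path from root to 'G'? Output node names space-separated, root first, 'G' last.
Answer: F G

Derivation:
Walk down from root: F -> G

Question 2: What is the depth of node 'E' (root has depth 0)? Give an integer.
Answer: 1

Derivation:
Path from root to E: F -> E
Depth = number of edges = 1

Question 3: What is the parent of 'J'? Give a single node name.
Answer: A

Derivation:
Scan adjacency: J appears as child of A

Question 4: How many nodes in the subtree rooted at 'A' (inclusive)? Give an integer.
Subtree rooted at A contains: A, C, J
Count = 3

Answer: 3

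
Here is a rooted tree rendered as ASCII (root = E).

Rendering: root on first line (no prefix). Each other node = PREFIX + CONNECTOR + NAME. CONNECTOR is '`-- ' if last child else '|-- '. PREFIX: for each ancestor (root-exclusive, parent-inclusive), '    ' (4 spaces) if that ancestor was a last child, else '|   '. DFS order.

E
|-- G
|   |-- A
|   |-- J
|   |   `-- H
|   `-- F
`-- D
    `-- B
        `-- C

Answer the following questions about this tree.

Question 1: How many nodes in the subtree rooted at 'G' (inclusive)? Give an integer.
Subtree rooted at G contains: A, F, G, H, J
Count = 5

Answer: 5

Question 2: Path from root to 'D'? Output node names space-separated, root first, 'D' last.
Walk down from root: E -> D

Answer: E D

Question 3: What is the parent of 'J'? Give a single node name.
Scan adjacency: J appears as child of G

Answer: G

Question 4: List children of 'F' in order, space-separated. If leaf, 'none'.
Answer: none

Derivation:
Node F's children (from adjacency): (leaf)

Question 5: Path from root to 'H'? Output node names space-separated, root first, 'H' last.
Answer: E G J H

Derivation:
Walk down from root: E -> G -> J -> H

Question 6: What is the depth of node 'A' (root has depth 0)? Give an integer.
Answer: 2

Derivation:
Path from root to A: E -> G -> A
Depth = number of edges = 2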